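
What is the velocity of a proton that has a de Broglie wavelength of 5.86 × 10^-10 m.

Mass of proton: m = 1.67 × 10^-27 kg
6.77 × 10^2 m/s

From the de Broglie relation λ = h/(mv), we solve for v:

v = h/(mλ)
v = (6.626 × 10^-34 J·s) / (1.67 × 10^-27 kg × 5.86 × 10^-10 m)
v = 6.77 × 10^2 m/s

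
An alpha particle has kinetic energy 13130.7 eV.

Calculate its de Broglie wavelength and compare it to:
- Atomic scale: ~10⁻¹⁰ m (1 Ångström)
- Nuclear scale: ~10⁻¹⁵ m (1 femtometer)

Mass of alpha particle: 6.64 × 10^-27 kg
λ = 1.25 × 10^-13 m, which is between nuclear and atomic scales.

Using λ = h/√(2mKE):

KE = 13130.7 eV = 2.104 × 10^-15 J

λ = h/√(2mKE)
λ = (6.626 × 10^-34 J·s) / √(2 × 6.64 × 10^-27 kg × 2.104 × 10^-15 J)
λ = 1.25 × 10^-13 m

Comparison:
- Atomic scale (10⁻¹⁰ m): λ is 0.0013× this size
- Nuclear scale (10⁻¹⁵ m): λ is 1.3e+02× this size

The wavelength is between nuclear and atomic scales.

This wavelength is appropriate for probing atomic structure but too large for nuclear physics experiments.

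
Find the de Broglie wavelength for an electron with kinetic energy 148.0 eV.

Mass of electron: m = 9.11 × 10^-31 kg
1.01 × 10^-10 m

Using λ = h/√(2mKE):

First convert KE to Joules: KE = 148.0 eV = 2.371 × 10^-17 J

λ = h/√(2mKE)
λ = (6.626 × 10^-34 J·s) / √(2 × 9.11 × 10^-31 kg × 2.371 × 10^-17 J)
λ = 1.01 × 10^-10 m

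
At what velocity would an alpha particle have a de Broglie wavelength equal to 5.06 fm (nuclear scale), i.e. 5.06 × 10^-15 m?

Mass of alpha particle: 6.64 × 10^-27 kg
1.97 × 10^7 m/s

From λ = h/(mv), solve for v:

v = h/(mλ)
v = (6.626 × 10^-34 J·s) / (6.64 × 10^-27 kg × 5.06 × 10^-15 m)
v = 1.97 × 10^7 m/s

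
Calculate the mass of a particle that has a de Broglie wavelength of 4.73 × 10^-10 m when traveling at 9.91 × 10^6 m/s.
1.41 × 10^-31 kg

From the de Broglie relation λ = h/(mv), we solve for m:

m = h/(λv)
m = (6.626 × 10^-34 J·s) / (4.73 × 10^-10 m × 9.91 × 10^6 m/s)
m = 1.41 × 10^-31 kg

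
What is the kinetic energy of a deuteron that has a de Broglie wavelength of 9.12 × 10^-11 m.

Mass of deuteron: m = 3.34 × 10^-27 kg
7.90 × 10^-21 J (or 0.0493 eV)

From λ = h/√(2mKE), we solve for KE:

λ² = h²/(2mKE)
KE = h²/(2mλ²)
KE = (6.626 × 10^-34 J·s)² / (2 × 3.34 × 10^-27 kg × (9.12 × 10^-11 m)²)
KE = 7.90 × 10^-21 J
KE = 0.0493 eV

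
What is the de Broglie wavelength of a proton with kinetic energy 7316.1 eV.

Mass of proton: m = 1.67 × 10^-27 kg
3.35 × 10^-13 m

Using λ = h/√(2mKE):

First convert KE to Joules: KE = 7316.1 eV = 1.172 × 10^-15 J

λ = h/√(2mKE)
λ = (6.626 × 10^-34 J·s) / √(2 × 1.67 × 10^-27 kg × 1.172 × 10^-15 J)
λ = 3.35 × 10^-13 m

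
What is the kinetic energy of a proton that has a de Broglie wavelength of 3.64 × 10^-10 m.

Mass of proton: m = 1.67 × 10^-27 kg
9.92 × 10^-22 J (or 6.19 × 10^-3 eV)

From λ = h/√(2mKE), we solve for KE:

λ² = h²/(2mKE)
KE = h²/(2mλ²)
KE = (6.626 × 10^-34 J·s)² / (2 × 1.67 × 10^-27 kg × (3.64 × 10^-10 m)²)
KE = 9.92 × 10^-22 J
KE = 6.19 × 10^-3 eV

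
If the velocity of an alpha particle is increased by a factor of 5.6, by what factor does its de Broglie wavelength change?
The wavelength decreases by a factor of 5.6.

From λ = h/(mv), the wavelength is inversely proportional to velocity:

λ ∝ 1/v

If v → 5.6v, then λ → λ/5.6

When velocity is increased by a factor of 5.6, the wavelength decreases by a factor of 5.6.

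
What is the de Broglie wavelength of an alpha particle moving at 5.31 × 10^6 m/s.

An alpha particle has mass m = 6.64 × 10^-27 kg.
1.88 × 10^-14 m

Using the de Broglie relation λ = h/(mv):

λ = h/(mv)
λ = (6.626 × 10^-34 J·s) / (6.64 × 10^-27 kg × 5.31 × 10^6 m/s)
λ = 1.88 × 10^-14 m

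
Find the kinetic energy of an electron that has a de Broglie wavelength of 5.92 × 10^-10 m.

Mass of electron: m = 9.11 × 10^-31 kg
6.88 × 10^-19 J (or 4.29 eV)

From λ = h/√(2mKE), we solve for KE:

λ² = h²/(2mKE)
KE = h²/(2mλ²)
KE = (6.626 × 10^-34 J·s)² / (2 × 9.11 × 10^-31 kg × (5.92 × 10^-10 m)²)
KE = 6.88 × 10^-19 J
KE = 4.29 eV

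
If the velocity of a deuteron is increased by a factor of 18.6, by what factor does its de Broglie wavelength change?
The wavelength decreases by a factor of 18.6.

From λ = h/(mv), the wavelength is inversely proportional to velocity:

λ ∝ 1/v

If v → 18.6v, then λ → λ/18.6

When velocity is increased by a factor of 18.6, the wavelength decreases by a factor of 18.6.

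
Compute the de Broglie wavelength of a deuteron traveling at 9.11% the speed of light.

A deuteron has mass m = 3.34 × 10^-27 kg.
7.26 × 10^-15 m

Using the de Broglie relation λ = h/(mv):

v = 9.11% × c = 2.731 × 10^7 m/s

λ = h/(mv)
λ = (6.626 × 10^-34 J·s) / (3.34 × 10^-27 kg × 2.731 × 10^7 m/s)
λ = 7.26 × 10^-15 m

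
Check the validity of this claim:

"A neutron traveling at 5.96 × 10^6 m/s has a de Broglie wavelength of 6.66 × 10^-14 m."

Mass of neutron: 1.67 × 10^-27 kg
True

The claim is correct.

Using λ = h/(mv):
λ = (6.626 × 10^-34 J·s) / (1.67 × 10^-27 kg × 5.96 × 10^6 m/s)
λ = 6.66 × 10^-14 m

This matches the claimed value.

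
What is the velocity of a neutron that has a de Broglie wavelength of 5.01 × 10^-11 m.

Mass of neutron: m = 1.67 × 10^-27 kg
7.92 × 10^3 m/s

From the de Broglie relation λ = h/(mv), we solve for v:

v = h/(mλ)
v = (6.626 × 10^-34 J·s) / (1.67 × 10^-27 kg × 5.01 × 10^-11 m)
v = 7.92 × 10^3 m/s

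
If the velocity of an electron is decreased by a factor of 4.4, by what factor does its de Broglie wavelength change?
The wavelength increases by a factor of 4.4.

From λ = h/(mv), the wavelength is inversely proportional to velocity:

λ ∝ 1/v

If v → v/4.4, then λ → 4.4λ

When velocity is decreased by a factor of 4.4, the wavelength increases by a factor of 4.4.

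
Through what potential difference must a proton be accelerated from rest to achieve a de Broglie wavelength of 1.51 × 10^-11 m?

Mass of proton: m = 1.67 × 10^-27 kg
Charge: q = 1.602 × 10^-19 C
3.60 V

From λ = h/√(2mqV), we solve for V:

λ² = h²/(2mqV)
V = h²/(2mqλ²)
V = (6.626 × 10^-34 J·s)² / (2 × 1.67 × 10^-27 kg × 1.602 × 10^-19 C × (1.51 × 10^-11 m)²)
V = 3.60 V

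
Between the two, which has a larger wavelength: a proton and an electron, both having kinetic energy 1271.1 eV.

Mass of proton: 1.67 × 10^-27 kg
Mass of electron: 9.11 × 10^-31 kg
The electron has the longer wavelength.

Using λ = h/√(2mKE):

For proton: λ₁ = h/√(2m₁KE) = 8.03 × 10^-13 m
For electron: λ₂ = h/√(2m₂KE) = 3.44 × 10^-11 m

Since λ ∝ 1/√m at constant kinetic energy, the lighter particle has the longer wavelength.

The electron has the longer de Broglie wavelength.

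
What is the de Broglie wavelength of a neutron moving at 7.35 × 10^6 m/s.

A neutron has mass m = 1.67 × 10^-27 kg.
5.40 × 10^-14 m

Using the de Broglie relation λ = h/(mv):

λ = h/(mv)
λ = (6.626 × 10^-34 J·s) / (1.67 × 10^-27 kg × 7.35 × 10^6 m/s)
λ = 5.40 × 10^-14 m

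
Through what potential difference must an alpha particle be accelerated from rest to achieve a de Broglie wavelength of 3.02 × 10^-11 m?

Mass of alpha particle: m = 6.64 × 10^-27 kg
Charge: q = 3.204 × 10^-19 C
1.13 × 10^-1 V

From λ = h/√(2mqV), we solve for V:

λ² = h²/(2mqV)
V = h²/(2mqλ²)
V = (6.626 × 10^-34 J·s)² / (2 × 6.64 × 10^-27 kg × 3.204 × 10^-19 C × (3.02 × 10^-11 m)²)
V = 1.13 × 10^-1 V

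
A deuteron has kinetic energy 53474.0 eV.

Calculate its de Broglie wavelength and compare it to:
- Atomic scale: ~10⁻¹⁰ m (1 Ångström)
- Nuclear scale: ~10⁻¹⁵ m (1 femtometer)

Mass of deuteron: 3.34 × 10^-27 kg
λ = 8.76 × 10^-14 m, which is between nuclear and atomic scales.

Using λ = h/√(2mKE):

KE = 53474.0 eV = 8.567 × 10^-15 J

λ = h/√(2mKE)
λ = (6.626 × 10^-34 J·s) / √(2 × 3.34 × 10^-27 kg × 8.567 × 10^-15 J)
λ = 8.76 × 10^-14 m

Comparison:
- Atomic scale (10⁻¹⁰ m): λ is 0.00088× this size
- Nuclear scale (10⁻¹⁵ m): λ is 88× this size

The wavelength is between nuclear and atomic scales.

This wavelength is appropriate for probing atomic structure but too large for nuclear physics experiments.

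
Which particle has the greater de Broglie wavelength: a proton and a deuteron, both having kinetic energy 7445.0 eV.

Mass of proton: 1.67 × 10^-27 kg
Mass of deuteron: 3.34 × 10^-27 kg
The proton has the longer wavelength.

Using λ = h/√(2mKE):

For proton: λ₁ = h/√(2m₁KE) = 3.32 × 10^-13 m
For deuteron: λ₂ = h/√(2m₂KE) = 2.35 × 10^-13 m

Since λ ∝ 1/√m at constant kinetic energy, the lighter particle has the longer wavelength.

The proton has the longer de Broglie wavelength.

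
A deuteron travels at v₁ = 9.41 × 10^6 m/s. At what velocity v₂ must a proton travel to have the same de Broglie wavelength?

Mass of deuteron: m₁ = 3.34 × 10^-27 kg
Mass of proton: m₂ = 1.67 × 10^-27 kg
v₂ = 1.88 × 10^7 m/s

For equal de Broglie wavelengths: λ₁ = λ₂

h/(m₁v₁) = h/(m₂v₂)
m₁v₁ = m₂v₂
v₂ = v₁ · (m₁/m₂)

v₂ = 9.41 × 10^6 m/s × (3.34 × 10^-27 kg / 1.67 × 10^-27 kg)
v₂ = 1.88 × 10^7 m/s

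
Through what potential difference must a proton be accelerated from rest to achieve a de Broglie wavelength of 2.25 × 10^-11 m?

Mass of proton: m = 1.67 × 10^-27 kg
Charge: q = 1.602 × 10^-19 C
1.62 V

From λ = h/√(2mqV), we solve for V:

λ² = h²/(2mqV)
V = h²/(2mqλ²)
V = (6.626 × 10^-34 J·s)² / (2 × 1.67 × 10^-27 kg × 1.602 × 10^-19 C × (2.25 × 10^-11 m)²)
V = 1.62 V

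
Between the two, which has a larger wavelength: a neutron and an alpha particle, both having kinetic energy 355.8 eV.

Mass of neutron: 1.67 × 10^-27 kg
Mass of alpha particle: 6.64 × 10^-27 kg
The neutron has the longer wavelength.

Using λ = h/√(2mKE):

For neutron: λ₁ = h/√(2m₁KE) = 1.52 × 10^-12 m
For alpha particle: λ₂ = h/√(2m₂KE) = 7.62 × 10^-13 m

Since λ ∝ 1/√m at constant kinetic energy, the lighter particle has the longer wavelength.

The neutron has the longer de Broglie wavelength.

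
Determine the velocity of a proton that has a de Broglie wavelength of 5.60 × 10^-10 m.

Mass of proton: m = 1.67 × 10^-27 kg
7.09 × 10^2 m/s

From the de Broglie relation λ = h/(mv), we solve for v:

v = h/(mλ)
v = (6.626 × 10^-34 J·s) / (1.67 × 10^-27 kg × 5.60 × 10^-10 m)
v = 7.09 × 10^2 m/s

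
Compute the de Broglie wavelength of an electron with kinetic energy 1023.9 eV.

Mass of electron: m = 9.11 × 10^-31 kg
3.83 × 10^-11 m

Using λ = h/√(2mKE):

First convert KE to Joules: KE = 1023.9 eV = 1.640 × 10^-16 J

λ = h/√(2mKE)
λ = (6.626 × 10^-34 J·s) / √(2 × 9.11 × 10^-31 kg × 1.640 × 10^-16 J)
λ = 3.83 × 10^-11 m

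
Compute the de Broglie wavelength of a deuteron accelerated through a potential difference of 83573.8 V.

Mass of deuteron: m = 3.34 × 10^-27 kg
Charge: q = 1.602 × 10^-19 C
7.01 × 10^-14 m

When a particle is accelerated through voltage V, it gains kinetic energy KE = qV.

The de Broglie wavelength is then λ = h/√(2mqV):

λ = h/√(2mqV)
λ = (6.626 × 10^-34 J·s) / √(2 × 3.34 × 10^-27 kg × 1.602 × 10^-19 C × 83573.8 V)
λ = 7.01 × 10^-14 m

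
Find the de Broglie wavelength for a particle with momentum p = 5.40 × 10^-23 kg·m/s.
1.23 × 10^-11 m

Using the de Broglie relation λ = h/p:

λ = h/p
λ = (6.626 × 10^-34 J·s) / (5.40 × 10^-23 kg·m/s)
λ = 1.23 × 10^-11 m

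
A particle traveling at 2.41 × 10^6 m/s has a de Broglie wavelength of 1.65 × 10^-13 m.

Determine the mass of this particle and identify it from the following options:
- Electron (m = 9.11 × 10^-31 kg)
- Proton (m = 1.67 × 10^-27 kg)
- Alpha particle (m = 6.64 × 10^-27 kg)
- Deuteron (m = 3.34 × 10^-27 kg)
The particle is a proton.

From λ = h/(mv), solve for mass:

m = h/(λv)
m = (6.626 × 10^-34 J·s) / (1.65 × 10^-13 m × 2.41 × 10^6 m/s)
m = 1.67 × 10^-27 kg

Comparing with the listed masses, this is closest to a proton.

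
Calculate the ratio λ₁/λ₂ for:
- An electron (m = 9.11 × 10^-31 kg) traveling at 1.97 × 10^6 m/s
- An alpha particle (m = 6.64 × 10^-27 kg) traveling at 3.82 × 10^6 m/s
λ₁/λ₂ = 1.41 × 10^4

Using λ = h/(mv):

λ₁ = h/(m₁v₁) = 3.69 × 10^-10 m
λ₂ = h/(m₂v₂) = 2.61 × 10^-14 m

Ratio λ₁/λ₂ = (m₂v₂)/(m₁v₁)
         = (6.64 × 10^-27 kg × 3.82 × 10^6 m/s) / (9.11 × 10^-31 kg × 1.97 × 10^6 m/s)
         = 1.41 × 10^4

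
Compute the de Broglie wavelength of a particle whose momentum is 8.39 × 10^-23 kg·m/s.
7.90 × 10^-12 m

Using the de Broglie relation λ = h/p:

λ = h/p
λ = (6.626 × 10^-34 J·s) / (8.39 × 10^-23 kg·m/s)
λ = 7.90 × 10^-12 m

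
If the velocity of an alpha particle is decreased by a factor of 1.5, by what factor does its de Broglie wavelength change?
The wavelength increases by a factor of 1.5.

From λ = h/(mv), the wavelength is inversely proportional to velocity:

λ ∝ 1/v

If v → v/1.5, then λ → 1.5λ

When velocity is decreased by a factor of 1.5, the wavelength increases by a factor of 1.5.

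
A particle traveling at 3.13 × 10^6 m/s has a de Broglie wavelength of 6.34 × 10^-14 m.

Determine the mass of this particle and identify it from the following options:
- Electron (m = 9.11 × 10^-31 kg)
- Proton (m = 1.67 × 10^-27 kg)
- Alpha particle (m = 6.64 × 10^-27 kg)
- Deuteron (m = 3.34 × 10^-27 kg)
The particle is a deuteron.

From λ = h/(mv), solve for mass:

m = h/(λv)
m = (6.626 × 10^-34 J·s) / (6.34 × 10^-14 m × 3.13 × 10^6 m/s)
m = 3.34 × 10^-27 kg

Comparing with the listed masses, this is closest to a deuteron.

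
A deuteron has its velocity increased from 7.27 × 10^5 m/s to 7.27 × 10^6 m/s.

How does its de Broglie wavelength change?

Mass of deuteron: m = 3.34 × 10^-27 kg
The wavelength decreases by a factor of 10.

Using λ = h/(mv):

Initial wavelength: λ₁ = h/(mv₁) = 2.73 × 10^-13 m
Final wavelength: λ₂ = h/(mv₂) = 2.73 × 10^-14 m

Since λ ∝ 1/v, when velocity increases by a factor of 10, the wavelength decreases by a factor of 10.

λ₂/λ₁ = v₁/v₂ = 1/10

The wavelength decreases by a factor of 10.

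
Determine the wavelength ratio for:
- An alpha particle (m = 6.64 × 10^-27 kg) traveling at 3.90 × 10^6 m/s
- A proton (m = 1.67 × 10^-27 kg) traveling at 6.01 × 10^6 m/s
λ₁/λ₂ = 0.388

Using λ = h/(mv):

λ₁ = h/(m₁v₁) = 2.56 × 10^-14 m
λ₂ = h/(m₂v₂) = 6.60 × 10^-14 m

Ratio λ₁/λ₂ = (m₂v₂)/(m₁v₁)
         = (1.67 × 10^-27 kg × 6.01 × 10^6 m/s) / (6.64 × 10^-27 kg × 3.90 × 10^6 m/s)
         = 0.388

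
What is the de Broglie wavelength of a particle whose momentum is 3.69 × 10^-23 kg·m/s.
1.80 × 10^-11 m

Using the de Broglie relation λ = h/p:

λ = h/p
λ = (6.626 × 10^-34 J·s) / (3.69 × 10^-23 kg·m/s)
λ = 1.80 × 10^-11 m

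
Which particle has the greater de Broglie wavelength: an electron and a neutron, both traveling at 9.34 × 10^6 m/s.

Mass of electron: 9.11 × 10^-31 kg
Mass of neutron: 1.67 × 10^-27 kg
The electron has the longer wavelength.

Using λ = h/(mv), since both particles have the same velocity, the wavelength depends only on mass.

For electron: λ₁ = h/(m₁v) = 7.79 × 10^-11 m
For neutron: λ₂ = h/(m₂v) = 4.25 × 10^-14 m

Since λ ∝ 1/m at constant velocity, the lighter particle has the longer wavelength.

The electron has the longer de Broglie wavelength.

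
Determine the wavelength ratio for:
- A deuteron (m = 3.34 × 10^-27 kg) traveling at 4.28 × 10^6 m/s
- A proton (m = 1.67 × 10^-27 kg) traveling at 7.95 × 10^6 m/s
λ₁/λ₂ = 0.929

Using λ = h/(mv):

λ₁ = h/(m₁v₁) = 4.64 × 10^-14 m
λ₂ = h/(m₂v₂) = 4.99 × 10^-14 m

Ratio λ₁/λ₂ = (m₂v₂)/(m₁v₁)
         = (1.67 × 10^-27 kg × 7.95 × 10^6 m/s) / (3.34 × 10^-27 kg × 4.28 × 10^6 m/s)
         = 0.929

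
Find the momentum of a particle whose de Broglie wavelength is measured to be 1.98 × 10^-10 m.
3.35 × 10^-24 kg·m/s

From the de Broglie relation λ = h/p, we solve for p:

p = h/λ
p = (6.626 × 10^-34 J·s) / (1.98 × 10^-10 m)
p = 3.35 × 10^-24 kg·m/s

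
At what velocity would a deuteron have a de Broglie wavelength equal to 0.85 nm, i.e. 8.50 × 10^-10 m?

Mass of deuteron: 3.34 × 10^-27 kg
2.33 × 10^2 m/s

From λ = h/(mv), solve for v:

v = h/(mλ)
v = (6.626 × 10^-34 J·s) / (3.34 × 10^-27 kg × 8.50 × 10^-10 m)
v = 2.33 × 10^2 m/s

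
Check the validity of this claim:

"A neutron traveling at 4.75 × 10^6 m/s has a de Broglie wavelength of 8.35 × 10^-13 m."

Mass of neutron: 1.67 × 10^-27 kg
False

The claim is incorrect.

Using λ = h/(mv):
λ = (6.626 × 10^-34 J·s) / (1.67 × 10^-27 kg × 4.75 × 10^6 m/s)
λ = 8.35 × 10^-14 m

The actual wavelength differs from the claimed 8.35 × 10^-13 m.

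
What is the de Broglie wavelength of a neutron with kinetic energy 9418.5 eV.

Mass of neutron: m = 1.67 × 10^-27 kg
2.95 × 10^-13 m

Using λ = h/√(2mKE):

First convert KE to Joules: KE = 9418.5 eV = 1.509 × 10^-15 J

λ = h/√(2mKE)
λ = (6.626 × 10^-34 J·s) / √(2 × 1.67 × 10^-27 kg × 1.509 × 10^-15 J)
λ = 2.95 × 10^-13 m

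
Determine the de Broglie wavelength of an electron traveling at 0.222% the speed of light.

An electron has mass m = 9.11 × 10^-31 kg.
1.09 × 10^-9 m

Using the de Broglie relation λ = h/(mv):

v = 0.222% × c = 6.655 × 10^5 m/s

λ = h/(mv)
λ = (6.626 × 10^-34 J·s) / (9.11 × 10^-31 kg × 6.655 × 10^5 m/s)
λ = 1.09 × 10^-9 m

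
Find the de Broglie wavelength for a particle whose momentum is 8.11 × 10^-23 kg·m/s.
8.17 × 10^-12 m

Using the de Broglie relation λ = h/p:

λ = h/p
λ = (6.626 × 10^-34 J·s) / (8.11 × 10^-23 kg·m/s)
λ = 8.17 × 10^-12 m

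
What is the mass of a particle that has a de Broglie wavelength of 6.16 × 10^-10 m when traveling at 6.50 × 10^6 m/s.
1.65 × 10^-31 kg

From the de Broglie relation λ = h/(mv), we solve for m:

m = h/(λv)
m = (6.626 × 10^-34 J·s) / (6.16 × 10^-10 m × 6.50 × 10^6 m/s)
m = 1.65 × 10^-31 kg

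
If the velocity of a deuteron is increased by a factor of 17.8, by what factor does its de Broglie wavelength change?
The wavelength decreases by a factor of 17.8.

From λ = h/(mv), the wavelength is inversely proportional to velocity:

λ ∝ 1/v

If v → 17.8v, then λ → λ/17.8

When velocity is increased by a factor of 17.8, the wavelength decreases by a factor of 17.8.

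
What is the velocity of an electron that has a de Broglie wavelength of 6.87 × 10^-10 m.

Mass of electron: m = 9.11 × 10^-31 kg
1.06 × 10^6 m/s

From the de Broglie relation λ = h/(mv), we solve for v:

v = h/(mλ)
v = (6.626 × 10^-34 J·s) / (9.11 × 10^-31 kg × 6.87 × 10^-10 m)
v = 1.06 × 10^6 m/s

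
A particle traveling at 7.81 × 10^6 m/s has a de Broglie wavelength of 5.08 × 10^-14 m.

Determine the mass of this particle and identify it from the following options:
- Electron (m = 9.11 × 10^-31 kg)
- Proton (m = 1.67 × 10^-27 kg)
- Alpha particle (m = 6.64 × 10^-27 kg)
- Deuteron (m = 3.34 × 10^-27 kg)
The particle is a proton.

From λ = h/(mv), solve for mass:

m = h/(λv)
m = (6.626 × 10^-34 J·s) / (5.08 × 10^-14 m × 7.81 × 10^6 m/s)
m = 1.67 × 10^-27 kg

Comparing with the listed masses, this is closest to a proton.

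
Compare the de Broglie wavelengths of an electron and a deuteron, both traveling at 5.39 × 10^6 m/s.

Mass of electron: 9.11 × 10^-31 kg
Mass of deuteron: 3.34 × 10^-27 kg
The electron has the longer wavelength.

Using λ = h/(mv), since both particles have the same velocity, the wavelength depends only on mass.

For electron: λ₁ = h/(m₁v) = 1.35 × 10^-10 m
For deuteron: λ₂ = h/(m₂v) = 3.68 × 10^-14 m

Since λ ∝ 1/m at constant velocity, the lighter particle has the longer wavelength.

The electron has the longer de Broglie wavelength.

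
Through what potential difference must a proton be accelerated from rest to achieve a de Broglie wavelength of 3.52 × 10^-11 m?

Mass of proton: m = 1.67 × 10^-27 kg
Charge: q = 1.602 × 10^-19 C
6.62 × 10^-1 V

From λ = h/√(2mqV), we solve for V:

λ² = h²/(2mqV)
V = h²/(2mqλ²)
V = (6.626 × 10^-34 J·s)² / (2 × 1.67 × 10^-27 kg × 1.602 × 10^-19 C × (3.52 × 10^-11 m)²)
V = 6.62 × 10^-1 V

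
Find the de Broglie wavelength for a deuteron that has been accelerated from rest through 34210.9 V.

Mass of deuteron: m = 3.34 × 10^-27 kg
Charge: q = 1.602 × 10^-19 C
1.10 × 10^-13 m

When a particle is accelerated through voltage V, it gains kinetic energy KE = qV.

The de Broglie wavelength is then λ = h/√(2mqV):

λ = h/√(2mqV)
λ = (6.626 × 10^-34 J·s) / √(2 × 3.34 × 10^-27 kg × 1.602 × 10^-19 C × 34210.9 V)
λ = 1.10 × 10^-13 m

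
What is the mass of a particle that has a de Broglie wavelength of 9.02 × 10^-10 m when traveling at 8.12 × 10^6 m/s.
9.05 × 10^-32 kg

From the de Broglie relation λ = h/(mv), we solve for m:

m = h/(λv)
m = (6.626 × 10^-34 J·s) / (9.02 × 10^-10 m × 8.12 × 10^6 m/s)
m = 9.05 × 10^-32 kg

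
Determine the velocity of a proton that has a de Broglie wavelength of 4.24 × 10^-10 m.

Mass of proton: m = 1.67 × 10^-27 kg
9.36 × 10^2 m/s

From the de Broglie relation λ = h/(mv), we solve for v:

v = h/(mλ)
v = (6.626 × 10^-34 J·s) / (1.67 × 10^-27 kg × 4.24 × 10^-10 m)
v = 9.36 × 10^2 m/s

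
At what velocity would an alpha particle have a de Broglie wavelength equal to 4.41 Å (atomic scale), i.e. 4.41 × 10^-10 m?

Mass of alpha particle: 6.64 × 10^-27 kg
2.26 × 10^2 m/s

From λ = h/(mv), solve for v:

v = h/(mλ)
v = (6.626 × 10^-34 J·s) / (6.64 × 10^-27 kg × 4.41 × 10^-10 m)
v = 2.26 × 10^2 m/s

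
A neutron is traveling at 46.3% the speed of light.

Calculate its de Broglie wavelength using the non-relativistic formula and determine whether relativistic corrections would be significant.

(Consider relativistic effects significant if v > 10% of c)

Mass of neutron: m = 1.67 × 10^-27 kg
Yes, relativistic corrections are needed.

Using the non-relativistic de Broglie formula λ = h/(mv):

v = 46.3% × c = 1.388 × 10^8 m/s

λ = h/(mv)
λ = (6.626 × 10^-34 J·s) / (1.67 × 10^-27 kg × 1.388 × 10^8 m/s)
λ = 2.86 × 10^-15 m

Since v = 46.3% of c > 10% of c, relativistic corrections ARE significant and the actual wavelength would differ from this non-relativistic estimate.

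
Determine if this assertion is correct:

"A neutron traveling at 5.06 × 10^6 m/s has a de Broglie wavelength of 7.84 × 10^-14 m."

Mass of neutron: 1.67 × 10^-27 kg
True

The claim is correct.

Using λ = h/(mv):
λ = (6.626 × 10^-34 J·s) / (1.67 × 10^-27 kg × 5.06 × 10^6 m/s)
λ = 7.84 × 10^-14 m

This matches the claimed value.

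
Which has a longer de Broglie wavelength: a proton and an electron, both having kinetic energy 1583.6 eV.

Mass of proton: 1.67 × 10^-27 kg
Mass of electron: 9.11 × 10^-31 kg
The electron has the longer wavelength.

Using λ = h/√(2mKE):

For proton: λ₁ = h/√(2m₁KE) = 7.20 × 10^-13 m
For electron: λ₂ = h/√(2m₂KE) = 3.08 × 10^-11 m

Since λ ∝ 1/√m at constant kinetic energy, the lighter particle has the longer wavelength.

The electron has the longer de Broglie wavelength.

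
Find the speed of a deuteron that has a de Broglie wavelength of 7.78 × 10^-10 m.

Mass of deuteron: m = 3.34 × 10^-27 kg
2.55 × 10^2 m/s

From the de Broglie relation λ = h/(mv), we solve for v:

v = h/(mλ)
v = (6.626 × 10^-34 J·s) / (3.34 × 10^-27 kg × 7.78 × 10^-10 m)
v = 2.55 × 10^2 m/s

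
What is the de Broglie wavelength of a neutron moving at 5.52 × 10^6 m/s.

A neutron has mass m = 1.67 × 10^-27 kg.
7.19 × 10^-14 m

Using the de Broglie relation λ = h/(mv):

λ = h/(mv)
λ = (6.626 × 10^-34 J·s) / (1.67 × 10^-27 kg × 5.52 × 10^6 m/s)
λ = 7.19 × 10^-14 m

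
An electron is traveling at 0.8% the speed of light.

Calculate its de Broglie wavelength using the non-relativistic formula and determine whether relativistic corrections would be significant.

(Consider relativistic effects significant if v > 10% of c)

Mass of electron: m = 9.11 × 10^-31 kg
No, relativistic corrections are not needed.

Using the non-relativistic de Broglie formula λ = h/(mv):

v = 0.8% × c = 2.398 × 10^6 m/s

λ = h/(mv)
λ = (6.626 × 10^-34 J·s) / (9.11 × 10^-31 kg × 2.398 × 10^6 m/s)
λ = 3.03 × 10^-10 m

Since v = 0.8% of c < 10% of c, relativistic corrections are NOT significant and this non-relativistic result is a good approximation.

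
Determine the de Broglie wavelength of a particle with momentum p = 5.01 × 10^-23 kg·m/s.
1.32 × 10^-11 m

Using the de Broglie relation λ = h/p:

λ = h/p
λ = (6.626 × 10^-34 J·s) / (5.01 × 10^-23 kg·m/s)
λ = 1.32 × 10^-11 m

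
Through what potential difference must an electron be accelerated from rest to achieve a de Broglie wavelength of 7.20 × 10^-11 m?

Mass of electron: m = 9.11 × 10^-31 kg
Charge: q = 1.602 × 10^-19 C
290 V

From λ = h/√(2mqV), we solve for V:

λ² = h²/(2mqV)
V = h²/(2mqλ²)
V = (6.626 × 10^-34 J·s)² / (2 × 9.11 × 10^-31 kg × 1.602 × 10^-19 C × (7.20 × 10^-11 m)²)
V = 290 V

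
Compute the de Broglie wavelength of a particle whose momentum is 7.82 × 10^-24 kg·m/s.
8.47 × 10^-11 m

Using the de Broglie relation λ = h/p:

λ = h/p
λ = (6.626 × 10^-34 J·s) / (7.82 × 10^-24 kg·m/s)
λ = 8.47 × 10^-11 m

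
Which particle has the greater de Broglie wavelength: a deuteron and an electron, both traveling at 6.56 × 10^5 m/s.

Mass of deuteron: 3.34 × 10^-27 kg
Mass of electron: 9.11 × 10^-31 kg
The electron has the longer wavelength.

Using λ = h/(mv), since both particles have the same velocity, the wavelength depends only on mass.

For deuteron: λ₁ = h/(m₁v) = 3.02 × 10^-13 m
For electron: λ₂ = h/(m₂v) = 1.11 × 10^-9 m

Since λ ∝ 1/m at constant velocity, the lighter particle has the longer wavelength.

The electron has the longer de Broglie wavelength.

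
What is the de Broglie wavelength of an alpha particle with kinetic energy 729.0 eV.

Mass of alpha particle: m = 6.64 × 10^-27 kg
5.32 × 10^-13 m

Using λ = h/√(2mKE):

First convert KE to Joules: KE = 729.0 eV = 1.168 × 10^-16 J

λ = h/√(2mKE)
λ = (6.626 × 10^-34 J·s) / √(2 × 6.64 × 10^-27 kg × 1.168 × 10^-16 J)
λ = 5.32 × 10^-13 m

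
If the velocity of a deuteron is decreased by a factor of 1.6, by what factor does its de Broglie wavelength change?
The wavelength increases by a factor of 1.6.

From λ = h/(mv), the wavelength is inversely proportional to velocity:

λ ∝ 1/v

If v → v/1.6, then λ → 1.6λ

When velocity is decreased by a factor of 1.6, the wavelength increases by a factor of 1.6.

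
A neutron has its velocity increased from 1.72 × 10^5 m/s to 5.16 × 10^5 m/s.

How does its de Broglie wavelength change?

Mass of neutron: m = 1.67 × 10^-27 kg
The wavelength decreases by a factor of 3.

Using λ = h/(mv):

Initial wavelength: λ₁ = h/(mv₁) = 2.31 × 10^-12 m
Final wavelength: λ₂ = h/(mv₂) = 7.69 × 10^-13 m

Since λ ∝ 1/v, when velocity increases by a factor of 3, the wavelength decreases by a factor of 3.

λ₂/λ₁ = v₁/v₂ = 1/3

The wavelength decreases by a factor of 3.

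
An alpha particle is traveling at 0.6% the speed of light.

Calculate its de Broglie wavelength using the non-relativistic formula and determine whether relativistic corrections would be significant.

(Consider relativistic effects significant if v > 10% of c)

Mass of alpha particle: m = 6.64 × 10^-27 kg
No, relativistic corrections are not needed.

Using the non-relativistic de Broglie formula λ = h/(mv):

v = 0.6% × c = 1.799 × 10^6 m/s

λ = h/(mv)
λ = (6.626 × 10^-34 J·s) / (6.64 × 10^-27 kg × 1.799 × 10^6 m/s)
λ = 5.55 × 10^-14 m

Since v = 0.6% of c < 10% of c, relativistic corrections are NOT significant and this non-relativistic result is a good approximation.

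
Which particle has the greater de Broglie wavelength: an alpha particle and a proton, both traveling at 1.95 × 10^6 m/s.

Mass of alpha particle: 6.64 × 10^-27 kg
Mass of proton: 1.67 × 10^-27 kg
The proton has the longer wavelength.

Using λ = h/(mv), since both particles have the same velocity, the wavelength depends only on mass.

For alpha particle: λ₁ = h/(m₁v) = 5.12 × 10^-14 m
For proton: λ₂ = h/(m₂v) = 2.03 × 10^-13 m

Since λ ∝ 1/m at constant velocity, the lighter particle has the longer wavelength.

The proton has the longer de Broglie wavelength.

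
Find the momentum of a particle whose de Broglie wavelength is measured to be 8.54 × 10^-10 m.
7.76 × 10^-25 kg·m/s

From the de Broglie relation λ = h/p, we solve for p:

p = h/λ
p = (6.626 × 10^-34 J·s) / (8.54 × 10^-10 m)
p = 7.76 × 10^-25 kg·m/s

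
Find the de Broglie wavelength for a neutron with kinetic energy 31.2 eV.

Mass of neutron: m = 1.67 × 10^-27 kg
5.13 × 10^-12 m

Using λ = h/√(2mKE):

First convert KE to Joules: KE = 31.2 eV = 4.999 × 10^-18 J

λ = h/√(2mKE)
λ = (6.626 × 10^-34 J·s) / √(2 × 1.67 × 10^-27 kg × 4.999 × 10^-18 J)
λ = 5.13 × 10^-12 m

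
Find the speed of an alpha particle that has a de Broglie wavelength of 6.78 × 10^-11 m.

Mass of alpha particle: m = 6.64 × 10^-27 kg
1.47 × 10^3 m/s

From the de Broglie relation λ = h/(mv), we solve for v:

v = h/(mλ)
v = (6.626 × 10^-34 J·s) / (6.64 × 10^-27 kg × 6.78 × 10^-11 m)
v = 1.47 × 10^3 m/s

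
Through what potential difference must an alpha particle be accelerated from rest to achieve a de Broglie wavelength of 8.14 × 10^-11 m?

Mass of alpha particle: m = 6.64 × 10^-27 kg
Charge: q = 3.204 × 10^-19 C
1.56 × 10^-2 V

From λ = h/√(2mqV), we solve for V:

λ² = h²/(2mqV)
V = h²/(2mqλ²)
V = (6.626 × 10^-34 J·s)² / (2 × 6.64 × 10^-27 kg × 3.204 × 10^-19 C × (8.14 × 10^-11 m)²)
V = 1.56 × 10^-2 V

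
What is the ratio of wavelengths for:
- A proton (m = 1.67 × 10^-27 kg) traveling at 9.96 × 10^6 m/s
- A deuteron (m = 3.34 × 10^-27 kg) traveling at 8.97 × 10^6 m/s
λ₁/λ₂ = 1.80

Using λ = h/(mv):

λ₁ = h/(m₁v₁) = 3.98 × 10^-14 m
λ₂ = h/(m₂v₂) = 2.21 × 10^-14 m

Ratio λ₁/λ₂ = (m₂v₂)/(m₁v₁)
         = (3.34 × 10^-27 kg × 8.97 × 10^6 m/s) / (1.67 × 10^-27 kg × 9.96 × 10^6 m/s)
         = 1.80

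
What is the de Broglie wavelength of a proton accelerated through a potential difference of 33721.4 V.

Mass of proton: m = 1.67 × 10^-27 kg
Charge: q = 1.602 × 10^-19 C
1.56 × 10^-13 m

When a particle is accelerated through voltage V, it gains kinetic energy KE = qV.

The de Broglie wavelength is then λ = h/√(2mqV):

λ = h/√(2mqV)
λ = (6.626 × 10^-34 J·s) / √(2 × 1.67 × 10^-27 kg × 1.602 × 10^-19 C × 33721.4 V)
λ = 1.56 × 10^-13 m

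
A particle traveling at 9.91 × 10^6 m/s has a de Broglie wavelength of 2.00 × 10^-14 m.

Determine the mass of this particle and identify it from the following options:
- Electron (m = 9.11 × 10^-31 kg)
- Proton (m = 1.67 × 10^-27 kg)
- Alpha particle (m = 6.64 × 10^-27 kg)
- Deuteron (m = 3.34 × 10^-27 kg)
The particle is a deuteron.

From λ = h/(mv), solve for mass:

m = h/(λv)
m = (6.626 × 10^-34 J·s) / (2.00 × 10^-14 m × 9.91 × 10^6 m/s)
m = 3.34 × 10^-27 kg

Comparing with the listed masses, this is closest to a deuteron.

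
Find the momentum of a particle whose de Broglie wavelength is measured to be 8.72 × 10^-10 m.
7.60 × 10^-25 kg·m/s

From the de Broglie relation λ = h/p, we solve for p:

p = h/λ
p = (6.626 × 10^-34 J·s) / (8.72 × 10^-10 m)
p = 7.60 × 10^-25 kg·m/s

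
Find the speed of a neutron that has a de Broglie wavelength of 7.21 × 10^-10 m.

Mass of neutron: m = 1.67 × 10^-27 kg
5.50 × 10^2 m/s

From the de Broglie relation λ = h/(mv), we solve for v:

v = h/(mλ)
v = (6.626 × 10^-34 J·s) / (1.67 × 10^-27 kg × 7.21 × 10^-10 m)
v = 5.50 × 10^2 m/s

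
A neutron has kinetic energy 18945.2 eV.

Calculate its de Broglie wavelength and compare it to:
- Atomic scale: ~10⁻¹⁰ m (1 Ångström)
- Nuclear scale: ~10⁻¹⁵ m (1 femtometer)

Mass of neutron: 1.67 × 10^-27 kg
λ = 2.08 × 10^-13 m, which is between nuclear and atomic scales.

Using λ = h/√(2mKE):

KE = 18945.2 eV = 3.035 × 10^-15 J

λ = h/√(2mKE)
λ = (6.626 × 10^-34 J·s) / √(2 × 1.67 × 10^-27 kg × 3.035 × 10^-15 J)
λ = 2.08 × 10^-13 m

Comparison:
- Atomic scale (10⁻¹⁰ m): λ is 0.0021× this size
- Nuclear scale (10⁻¹⁵ m): λ is 2.1e+02× this size

The wavelength is between nuclear and atomic scales.

This wavelength is appropriate for probing atomic structure but too large for nuclear physics experiments.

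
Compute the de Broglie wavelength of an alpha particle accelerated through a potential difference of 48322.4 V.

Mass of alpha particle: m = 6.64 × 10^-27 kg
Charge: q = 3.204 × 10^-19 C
4.62 × 10^-14 m

When a particle is accelerated through voltage V, it gains kinetic energy KE = qV.

The de Broglie wavelength is then λ = h/√(2mqV):

λ = h/√(2mqV)
λ = (6.626 × 10^-34 J·s) / √(2 × 6.64 × 10^-27 kg × 3.204 × 10^-19 C × 48322.4 V)
λ = 4.62 × 10^-14 m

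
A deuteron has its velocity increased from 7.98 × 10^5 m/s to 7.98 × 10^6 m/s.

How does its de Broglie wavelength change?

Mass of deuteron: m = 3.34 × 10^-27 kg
The wavelength decreases by a factor of 10.

Using λ = h/(mv):

Initial wavelength: λ₁ = h/(mv₁) = 2.49 × 10^-13 m
Final wavelength: λ₂ = h/(mv₂) = 2.49 × 10^-14 m

Since λ ∝ 1/v, when velocity increases by a factor of 10, the wavelength decreases by a factor of 10.

λ₂/λ₁ = v₁/v₂ = 1/10

The wavelength decreases by a factor of 10.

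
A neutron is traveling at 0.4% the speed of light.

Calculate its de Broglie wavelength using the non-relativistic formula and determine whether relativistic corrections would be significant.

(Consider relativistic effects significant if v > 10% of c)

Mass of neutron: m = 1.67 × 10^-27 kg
No, relativistic corrections are not needed.

Using the non-relativistic de Broglie formula λ = h/(mv):

v = 0.4% × c = 1.199 × 10^6 m/s

λ = h/(mv)
λ = (6.626 × 10^-34 J·s) / (1.67 × 10^-27 kg × 1.199 × 10^6 m/s)
λ = 3.31 × 10^-13 m

Since v = 0.4% of c < 10% of c, relativistic corrections are NOT significant and this non-relativistic result is a good approximation.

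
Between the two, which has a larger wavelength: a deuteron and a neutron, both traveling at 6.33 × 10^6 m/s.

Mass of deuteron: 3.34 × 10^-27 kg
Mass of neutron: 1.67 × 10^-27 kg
The neutron has the longer wavelength.

Using λ = h/(mv), since both particles have the same velocity, the wavelength depends only on mass.

For deuteron: λ₁ = h/(m₁v) = 3.13 × 10^-14 m
For neutron: λ₂ = h/(m₂v) = 6.27 × 10^-14 m

Since λ ∝ 1/m at constant velocity, the lighter particle has the longer wavelength.

The neutron has the longer de Broglie wavelength.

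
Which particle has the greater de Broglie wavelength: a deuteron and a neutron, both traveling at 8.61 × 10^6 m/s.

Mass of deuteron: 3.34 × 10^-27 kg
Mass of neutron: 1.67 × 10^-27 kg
The neutron has the longer wavelength.

Using λ = h/(mv), since both particles have the same velocity, the wavelength depends only on mass.

For deuteron: λ₁ = h/(m₁v) = 2.30 × 10^-14 m
For neutron: λ₂ = h/(m₂v) = 4.61 × 10^-14 m

Since λ ∝ 1/m at constant velocity, the lighter particle has the longer wavelength.

The neutron has the longer de Broglie wavelength.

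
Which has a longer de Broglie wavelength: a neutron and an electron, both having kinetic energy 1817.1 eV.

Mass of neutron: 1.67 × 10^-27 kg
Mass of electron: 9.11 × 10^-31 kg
The electron has the longer wavelength.

Using λ = h/√(2mKE):

For neutron: λ₁ = h/√(2m₁KE) = 6.72 × 10^-13 m
For electron: λ₂ = h/√(2m₂KE) = 2.88 × 10^-11 m

Since λ ∝ 1/√m at constant kinetic energy, the lighter particle has the longer wavelength.

The electron has the longer de Broglie wavelength.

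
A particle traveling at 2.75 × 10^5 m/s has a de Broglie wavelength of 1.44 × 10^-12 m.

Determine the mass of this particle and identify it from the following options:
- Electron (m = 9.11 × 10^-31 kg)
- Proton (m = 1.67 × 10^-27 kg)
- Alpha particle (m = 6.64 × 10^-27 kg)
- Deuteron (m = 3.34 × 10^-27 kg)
The particle is a proton.

From λ = h/(mv), solve for mass:

m = h/(λv)
m = (6.626 × 10^-34 J·s) / (1.44 × 10^-12 m × 2.75 × 10^5 m/s)
m = 1.67 × 10^-27 kg

Comparing with the listed masses, this is closest to a proton.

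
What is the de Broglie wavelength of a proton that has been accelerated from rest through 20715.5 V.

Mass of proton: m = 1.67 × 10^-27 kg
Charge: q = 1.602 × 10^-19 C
1.99 × 10^-13 m

When a particle is accelerated through voltage V, it gains kinetic energy KE = qV.

The de Broglie wavelength is then λ = h/√(2mqV):

λ = h/√(2mqV)
λ = (6.626 × 10^-34 J·s) / √(2 × 1.67 × 10^-27 kg × 1.602 × 10^-19 C × 20715.5 V)
λ = 1.99 × 10^-13 m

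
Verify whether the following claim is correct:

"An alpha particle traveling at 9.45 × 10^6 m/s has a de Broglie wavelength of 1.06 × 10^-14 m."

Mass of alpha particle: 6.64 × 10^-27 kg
True

The claim is correct.

Using λ = h/(mv):
λ = (6.626 × 10^-34 J·s) / (6.64 × 10^-27 kg × 9.45 × 10^6 m/s)
λ = 1.06 × 10^-14 m

This matches the claimed value.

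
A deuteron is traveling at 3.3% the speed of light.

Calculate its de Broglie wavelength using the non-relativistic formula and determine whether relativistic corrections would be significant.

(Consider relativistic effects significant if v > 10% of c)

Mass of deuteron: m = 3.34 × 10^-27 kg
No, relativistic corrections are not needed.

Using the non-relativistic de Broglie formula λ = h/(mv):

v = 3.3% × c = 9.893 × 10^6 m/s

λ = h/(mv)
λ = (6.626 × 10^-34 J·s) / (3.34 × 10^-27 kg × 9.893 × 10^6 m/s)
λ = 2.01 × 10^-14 m

Since v = 3.3% of c < 10% of c, relativistic corrections are NOT significant and this non-relativistic result is a good approximation.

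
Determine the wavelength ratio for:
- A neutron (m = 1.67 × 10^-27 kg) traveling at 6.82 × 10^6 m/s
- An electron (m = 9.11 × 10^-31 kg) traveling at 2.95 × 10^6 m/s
λ₁/λ₂ = 2.36 × 10^-4

Using λ = h/(mv):

λ₁ = h/(m₁v₁) = 5.82 × 10^-14 m
λ₂ = h/(m₂v₂) = 2.47 × 10^-10 m

Ratio λ₁/λ₂ = (m₂v₂)/(m₁v₁)
         = (9.11 × 10^-31 kg × 2.95 × 10^6 m/s) / (1.67 × 10^-27 kg × 6.82 × 10^6 m/s)
         = 2.36 × 10^-4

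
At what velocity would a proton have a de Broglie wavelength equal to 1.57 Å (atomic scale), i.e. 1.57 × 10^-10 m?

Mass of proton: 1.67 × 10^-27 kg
2.53 × 10^3 m/s

From λ = h/(mv), solve for v:

v = h/(mλ)
v = (6.626 × 10^-34 J·s) / (1.67 × 10^-27 kg × 1.57 × 10^-10 m)
v = 2.53 × 10^3 m/s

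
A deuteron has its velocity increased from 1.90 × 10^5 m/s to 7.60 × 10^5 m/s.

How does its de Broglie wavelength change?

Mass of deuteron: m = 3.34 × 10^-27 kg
The wavelength decreases by a factor of 4.

Using λ = h/(mv):

Initial wavelength: λ₁ = h/(mv₁) = 1.04 × 10^-12 m
Final wavelength: λ₂ = h/(mv₂) = 2.61 × 10^-13 m

Since λ ∝ 1/v, when velocity increases by a factor of 4, the wavelength decreases by a factor of 4.

λ₂/λ₁ = v₁/v₂ = 1/4

The wavelength decreases by a factor of 4.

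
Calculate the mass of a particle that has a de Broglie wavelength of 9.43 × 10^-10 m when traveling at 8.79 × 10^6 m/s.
7.99 × 10^-32 kg

From the de Broglie relation λ = h/(mv), we solve for m:

m = h/(λv)
m = (6.626 × 10^-34 J·s) / (9.43 × 10^-10 m × 8.79 × 10^6 m/s)
m = 7.99 × 10^-32 kg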